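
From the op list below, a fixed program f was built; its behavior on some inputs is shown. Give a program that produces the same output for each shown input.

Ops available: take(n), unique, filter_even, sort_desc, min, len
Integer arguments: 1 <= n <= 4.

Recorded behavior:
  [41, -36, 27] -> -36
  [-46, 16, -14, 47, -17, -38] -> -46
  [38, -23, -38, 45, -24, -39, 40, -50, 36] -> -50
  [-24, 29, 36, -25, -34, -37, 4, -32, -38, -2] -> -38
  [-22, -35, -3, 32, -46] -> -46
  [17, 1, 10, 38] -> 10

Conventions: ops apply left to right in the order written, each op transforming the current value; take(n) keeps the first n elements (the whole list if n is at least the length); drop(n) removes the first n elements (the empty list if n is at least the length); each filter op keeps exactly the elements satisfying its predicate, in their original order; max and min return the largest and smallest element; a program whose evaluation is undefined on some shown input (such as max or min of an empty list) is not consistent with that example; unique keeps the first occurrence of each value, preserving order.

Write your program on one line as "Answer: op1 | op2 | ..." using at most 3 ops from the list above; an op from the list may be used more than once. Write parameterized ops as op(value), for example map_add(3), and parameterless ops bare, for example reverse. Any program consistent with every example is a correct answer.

filter_even | min

Check, running the answer program on each example:
  [41, -36, 27] -> [-36] -> -36
  [-46, 16, -14, 47, -17, -38] -> [-46, 16, -14, -38] -> -46
  [38, -23, -38, 45, -24, -39, 40, -50, 36] -> [38, -38, -24, 40, -50, 36] -> -50
  [-24, 29, 36, -25, -34, -37, 4, -32, -38, -2] -> [-24, 36, -34, 4, -32, -38, -2] -> -38
  [-22, -35, -3, 32, -46] -> [-22, 32, -46] -> -46
  [17, 1, 10, 38] -> [10, 38] -> 10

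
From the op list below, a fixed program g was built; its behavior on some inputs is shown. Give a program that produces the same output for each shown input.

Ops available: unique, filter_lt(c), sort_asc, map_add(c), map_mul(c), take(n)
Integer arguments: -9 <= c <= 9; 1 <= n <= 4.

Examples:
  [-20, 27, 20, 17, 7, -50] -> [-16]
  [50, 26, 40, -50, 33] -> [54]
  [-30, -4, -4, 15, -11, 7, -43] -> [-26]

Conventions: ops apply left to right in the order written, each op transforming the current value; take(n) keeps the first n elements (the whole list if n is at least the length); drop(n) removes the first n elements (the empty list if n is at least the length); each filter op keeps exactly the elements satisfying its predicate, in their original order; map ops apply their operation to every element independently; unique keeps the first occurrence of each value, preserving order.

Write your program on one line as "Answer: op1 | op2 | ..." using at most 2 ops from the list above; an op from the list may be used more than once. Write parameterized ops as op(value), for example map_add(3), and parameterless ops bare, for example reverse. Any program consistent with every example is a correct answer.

map_add(4) | take(1)

Check, running the answer program on each example:
  [-20, 27, 20, 17, 7, -50] -> [-16, 31, 24, 21, 11, -46] -> [-16]
  [50, 26, 40, -50, 33] -> [54, 30, 44, -46, 37] -> [54]
  [-30, -4, -4, 15, -11, 7, -43] -> [-26, 0, 0, 19, -7, 11, -39] -> [-26]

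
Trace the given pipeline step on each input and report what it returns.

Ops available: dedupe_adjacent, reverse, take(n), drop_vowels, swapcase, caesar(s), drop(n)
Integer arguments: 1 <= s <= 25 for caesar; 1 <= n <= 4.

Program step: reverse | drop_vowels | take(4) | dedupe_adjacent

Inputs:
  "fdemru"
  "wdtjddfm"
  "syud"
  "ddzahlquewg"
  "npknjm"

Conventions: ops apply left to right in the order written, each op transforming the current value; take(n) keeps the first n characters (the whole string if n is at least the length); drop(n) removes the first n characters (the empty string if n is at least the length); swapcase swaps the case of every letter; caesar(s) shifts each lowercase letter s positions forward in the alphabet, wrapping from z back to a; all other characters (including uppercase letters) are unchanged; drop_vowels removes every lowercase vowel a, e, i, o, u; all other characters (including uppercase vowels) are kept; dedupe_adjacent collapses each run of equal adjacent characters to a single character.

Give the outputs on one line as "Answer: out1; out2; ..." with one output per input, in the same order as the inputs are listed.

"rmdf"; "mfd"; "dys"; "gwql"; "mjnk"

Execution, op by op:
  "fdemru" -> "urmedf" -> "rmdf" -> "rmdf" -> "rmdf"
  "wdtjddfm" -> "mfddjtdw" -> "mfddjtdw" -> "mfdd" -> "mfd"
  "syud" -> "duys" -> "dys" -> "dys" -> "dys"
  "ddzahlquewg" -> "gweuqlhazdd" -> "gwqlhzdd" -> "gwql" -> "gwql"
  "npknjm" -> "mjnkpn" -> "mjnkpn" -> "mjnk" -> "mjnk"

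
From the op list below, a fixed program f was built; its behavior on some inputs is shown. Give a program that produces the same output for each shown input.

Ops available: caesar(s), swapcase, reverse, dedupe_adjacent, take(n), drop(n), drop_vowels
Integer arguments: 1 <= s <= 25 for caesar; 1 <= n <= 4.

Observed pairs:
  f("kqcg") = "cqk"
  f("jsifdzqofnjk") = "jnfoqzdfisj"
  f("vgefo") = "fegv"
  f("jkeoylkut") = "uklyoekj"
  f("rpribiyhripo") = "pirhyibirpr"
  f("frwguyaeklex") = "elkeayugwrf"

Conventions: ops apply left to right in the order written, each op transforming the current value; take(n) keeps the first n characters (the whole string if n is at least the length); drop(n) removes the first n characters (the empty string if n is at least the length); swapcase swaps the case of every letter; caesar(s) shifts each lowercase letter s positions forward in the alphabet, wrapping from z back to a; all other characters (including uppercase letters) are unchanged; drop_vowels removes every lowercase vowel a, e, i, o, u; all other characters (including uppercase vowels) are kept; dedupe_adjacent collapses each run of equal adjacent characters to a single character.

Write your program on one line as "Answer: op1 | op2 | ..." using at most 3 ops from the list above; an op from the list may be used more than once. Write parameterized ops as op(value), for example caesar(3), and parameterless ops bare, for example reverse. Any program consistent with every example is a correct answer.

reverse | drop(1)

Check, running the answer program on each example:
  "kqcg" -> "gcqk" -> "cqk"
  "jsifdzqofnjk" -> "kjnfoqzdfisj" -> "jnfoqzdfisj"
  "vgefo" -> "ofegv" -> "fegv"
  "jkeoylkut" -> "tuklyoekj" -> "uklyoekj"
  "rpribiyhripo" -> "opirhyibirpr" -> "pirhyibirpr"
  "frwguyaeklex" -> "xelkeayugwrf" -> "elkeayugwrf"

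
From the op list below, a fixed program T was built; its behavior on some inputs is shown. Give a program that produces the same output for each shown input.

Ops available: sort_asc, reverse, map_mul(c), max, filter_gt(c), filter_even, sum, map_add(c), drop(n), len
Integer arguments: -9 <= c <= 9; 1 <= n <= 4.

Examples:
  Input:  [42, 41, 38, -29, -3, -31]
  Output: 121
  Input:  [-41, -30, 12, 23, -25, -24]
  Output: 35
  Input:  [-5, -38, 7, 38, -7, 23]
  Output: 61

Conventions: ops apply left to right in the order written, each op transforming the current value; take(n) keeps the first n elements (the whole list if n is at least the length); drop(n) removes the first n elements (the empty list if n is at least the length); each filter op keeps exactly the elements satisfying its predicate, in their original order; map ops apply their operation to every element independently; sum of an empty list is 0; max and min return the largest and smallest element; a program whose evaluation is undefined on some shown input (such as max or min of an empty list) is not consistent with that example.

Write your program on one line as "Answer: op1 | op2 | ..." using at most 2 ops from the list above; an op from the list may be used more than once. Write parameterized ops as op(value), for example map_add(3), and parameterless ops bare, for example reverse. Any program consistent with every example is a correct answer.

filter_gt(7) | sum

Check, running the answer program on each example:
  [42, 41, 38, -29, -3, -31] -> [42, 41, 38] -> 121
  [-41, -30, 12, 23, -25, -24] -> [12, 23] -> 35
  [-5, -38, 7, 38, -7, 23] -> [38, 23] -> 61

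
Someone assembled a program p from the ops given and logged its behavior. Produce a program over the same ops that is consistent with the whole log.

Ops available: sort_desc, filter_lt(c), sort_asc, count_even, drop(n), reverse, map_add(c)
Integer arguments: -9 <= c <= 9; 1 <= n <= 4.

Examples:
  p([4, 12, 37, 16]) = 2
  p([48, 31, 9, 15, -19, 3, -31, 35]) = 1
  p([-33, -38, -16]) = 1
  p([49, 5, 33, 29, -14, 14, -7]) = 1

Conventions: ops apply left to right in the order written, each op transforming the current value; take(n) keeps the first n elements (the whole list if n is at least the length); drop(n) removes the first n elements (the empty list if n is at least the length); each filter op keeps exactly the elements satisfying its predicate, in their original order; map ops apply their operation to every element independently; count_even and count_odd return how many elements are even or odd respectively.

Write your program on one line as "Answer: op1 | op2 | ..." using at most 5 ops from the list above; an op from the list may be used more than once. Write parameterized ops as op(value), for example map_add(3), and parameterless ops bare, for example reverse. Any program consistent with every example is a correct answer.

sort_desc | reverse | drop(1) | map_add(6) | count_even

Check, running the answer program on each example:
  [4, 12, 37, 16] -> [37, 16, 12, 4] -> [4, 12, 16, 37] -> [12, 16, 37] -> [18, 22, 43] -> 2
  [48, 31, 9, 15, -19, 3, -31, 35] -> [48, 35, 31, 15, 9, 3, -19, -31] -> [-31, -19, 3, 9, 15, 31, 35, 48] -> [-19, 3, 9, 15, 31, 35, 48] -> [-13, 9, 15, 21, 37, 41, 54] -> 1
  [-33, -38, -16] -> [-16, -33, -38] -> [-38, -33, -16] -> [-33, -16] -> [-27, -10] -> 1
  [49, 5, 33, 29, -14, 14, -7] -> [49, 33, 29, 14, 5, -7, -14] -> [-14, -7, 5, 14, 29, 33, 49] -> [-7, 5, 14, 29, 33, 49] -> [-1, 11, 20, 35, 39, 55] -> 1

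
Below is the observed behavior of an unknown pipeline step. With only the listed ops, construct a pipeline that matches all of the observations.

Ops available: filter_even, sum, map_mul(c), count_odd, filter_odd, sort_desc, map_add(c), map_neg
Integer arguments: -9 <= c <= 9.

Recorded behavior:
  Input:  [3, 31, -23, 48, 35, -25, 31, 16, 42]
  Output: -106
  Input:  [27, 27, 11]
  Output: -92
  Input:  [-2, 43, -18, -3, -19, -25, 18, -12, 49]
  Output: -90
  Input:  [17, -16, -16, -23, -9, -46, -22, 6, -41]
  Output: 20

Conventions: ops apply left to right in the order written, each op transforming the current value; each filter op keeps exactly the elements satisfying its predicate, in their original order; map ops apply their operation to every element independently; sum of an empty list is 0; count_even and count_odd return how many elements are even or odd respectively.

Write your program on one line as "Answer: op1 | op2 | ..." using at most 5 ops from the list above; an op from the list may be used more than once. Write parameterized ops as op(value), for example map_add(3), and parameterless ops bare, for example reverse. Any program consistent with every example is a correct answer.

filter_odd | map_add(9) | map_neg | sum

Check, running the answer program on each example:
  [3, 31, -23, 48, 35, -25, 31, 16, 42] -> [3, 31, -23, 35, -25, 31] -> [12, 40, -14, 44, -16, 40] -> [-12, -40, 14, -44, 16, -40] -> -106
  [27, 27, 11] -> [27, 27, 11] -> [36, 36, 20] -> [-36, -36, -20] -> -92
  [-2, 43, -18, -3, -19, -25, 18, -12, 49] -> [43, -3, -19, -25, 49] -> [52, 6, -10, -16, 58] -> [-52, -6, 10, 16, -58] -> -90
  [17, -16, -16, -23, -9, -46, -22, 6, -41] -> [17, -23, -9, -41] -> [26, -14, 0, -32] -> [-26, 14, 0, 32] -> 20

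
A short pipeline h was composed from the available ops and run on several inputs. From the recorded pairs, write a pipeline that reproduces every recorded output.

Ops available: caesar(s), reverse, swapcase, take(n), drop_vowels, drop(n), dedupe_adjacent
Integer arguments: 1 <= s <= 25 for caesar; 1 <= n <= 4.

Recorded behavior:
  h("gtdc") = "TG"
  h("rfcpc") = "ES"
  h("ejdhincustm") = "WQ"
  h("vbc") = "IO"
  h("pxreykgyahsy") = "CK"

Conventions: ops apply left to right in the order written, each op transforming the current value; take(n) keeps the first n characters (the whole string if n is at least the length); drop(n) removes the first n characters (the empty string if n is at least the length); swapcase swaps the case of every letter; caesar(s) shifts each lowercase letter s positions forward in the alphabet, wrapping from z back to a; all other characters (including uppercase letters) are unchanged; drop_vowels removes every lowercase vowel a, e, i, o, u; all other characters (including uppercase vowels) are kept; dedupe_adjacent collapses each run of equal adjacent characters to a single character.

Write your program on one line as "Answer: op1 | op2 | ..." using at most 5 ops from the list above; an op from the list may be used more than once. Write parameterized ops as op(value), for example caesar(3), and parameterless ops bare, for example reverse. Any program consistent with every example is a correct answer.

drop_vowels | take(2) | caesar(13) | swapcase

Check, running the answer program on each example:
  "gtdc" -> "gtdc" -> "gt" -> "tg" -> "TG"
  "rfcpc" -> "rfcpc" -> "rf" -> "es" -> "ES"
  "ejdhincustm" -> "jdhncstm" -> "jd" -> "wq" -> "WQ"
  "vbc" -> "vbc" -> "vb" -> "io" -> "IO"
  "pxreykgyahsy" -> "pxrykgyhsy" -> "px" -> "ck" -> "CK"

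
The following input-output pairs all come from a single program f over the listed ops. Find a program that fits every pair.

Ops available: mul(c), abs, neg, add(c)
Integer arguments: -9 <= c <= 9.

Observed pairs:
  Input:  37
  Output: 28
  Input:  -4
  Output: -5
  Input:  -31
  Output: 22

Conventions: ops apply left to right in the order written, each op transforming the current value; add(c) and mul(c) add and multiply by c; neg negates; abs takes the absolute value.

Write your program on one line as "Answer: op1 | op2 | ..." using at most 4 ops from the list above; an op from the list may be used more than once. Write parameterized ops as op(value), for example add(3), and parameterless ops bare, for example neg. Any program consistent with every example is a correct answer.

abs | add(-2) | add(-7)

Check, running the answer program on each example:
  37 -> 37 -> 35 -> 28
  -4 -> 4 -> 2 -> -5
  -31 -> 31 -> 29 -> 22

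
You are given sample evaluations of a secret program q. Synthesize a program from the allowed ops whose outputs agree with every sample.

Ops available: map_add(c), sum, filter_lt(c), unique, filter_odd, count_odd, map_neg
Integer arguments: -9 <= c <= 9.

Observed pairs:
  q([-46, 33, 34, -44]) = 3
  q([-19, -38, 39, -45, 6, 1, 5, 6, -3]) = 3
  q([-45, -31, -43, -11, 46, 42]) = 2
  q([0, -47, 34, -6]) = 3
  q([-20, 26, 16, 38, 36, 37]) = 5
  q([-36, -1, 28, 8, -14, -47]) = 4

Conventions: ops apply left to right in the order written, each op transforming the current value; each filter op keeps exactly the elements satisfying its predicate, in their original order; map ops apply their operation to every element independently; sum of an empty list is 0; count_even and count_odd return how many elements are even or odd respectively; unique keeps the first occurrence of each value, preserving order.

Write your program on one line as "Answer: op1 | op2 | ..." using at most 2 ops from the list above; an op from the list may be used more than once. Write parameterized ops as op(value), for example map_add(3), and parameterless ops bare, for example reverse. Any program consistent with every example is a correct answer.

map_add(3) | count_odd

Check, running the answer program on each example:
  [-46, 33, 34, -44] -> [-43, 36, 37, -41] -> 3
  [-19, -38, 39, -45, 6, 1, 5, 6, -3] -> [-16, -35, 42, -42, 9, 4, 8, 9, 0] -> 3
  [-45, -31, -43, -11, 46, 42] -> [-42, -28, -40, -8, 49, 45] -> 2
  [0, -47, 34, -6] -> [3, -44, 37, -3] -> 3
  [-20, 26, 16, 38, 36, 37] -> [-17, 29, 19, 41, 39, 40] -> 5
  [-36, -1, 28, 8, -14, -47] -> [-33, 2, 31, 11, -11, -44] -> 4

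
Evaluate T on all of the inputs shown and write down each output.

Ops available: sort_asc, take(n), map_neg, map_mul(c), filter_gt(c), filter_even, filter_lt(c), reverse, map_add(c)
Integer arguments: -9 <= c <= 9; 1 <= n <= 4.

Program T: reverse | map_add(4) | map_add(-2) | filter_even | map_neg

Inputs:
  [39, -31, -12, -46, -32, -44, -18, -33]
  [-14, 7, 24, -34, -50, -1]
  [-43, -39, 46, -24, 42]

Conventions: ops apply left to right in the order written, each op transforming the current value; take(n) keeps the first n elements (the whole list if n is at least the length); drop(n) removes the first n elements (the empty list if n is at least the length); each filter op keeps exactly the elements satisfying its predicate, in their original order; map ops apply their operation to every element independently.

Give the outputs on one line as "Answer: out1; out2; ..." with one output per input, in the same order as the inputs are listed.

[16, 42, 30, 44, 10]; [48, 32, -26, 12]; [-44, 22, -48]

Execution, op by op:
  [39, -31, -12, -46, -32, -44, -18, -33] -> [-33, -18, -44, -32, -46, -12, -31, 39] -> [-29, -14, -40, -28, -42, -8, -27, 43] -> [-31, -16, -42, -30, -44, -10, -29, 41] -> [-16, -42, -30, -44, -10] -> [16, 42, 30, 44, 10]
  [-14, 7, 24, -34, -50, -1] -> [-1, -50, -34, 24, 7, -14] -> [3, -46, -30, 28, 11, -10] -> [1, -48, -32, 26, 9, -12] -> [-48, -32, 26, -12] -> [48, 32, -26, 12]
  [-43, -39, 46, -24, 42] -> [42, -24, 46, -39, -43] -> [46, -20, 50, -35, -39] -> [44, -22, 48, -37, -41] -> [44, -22, 48] -> [-44, 22, -48]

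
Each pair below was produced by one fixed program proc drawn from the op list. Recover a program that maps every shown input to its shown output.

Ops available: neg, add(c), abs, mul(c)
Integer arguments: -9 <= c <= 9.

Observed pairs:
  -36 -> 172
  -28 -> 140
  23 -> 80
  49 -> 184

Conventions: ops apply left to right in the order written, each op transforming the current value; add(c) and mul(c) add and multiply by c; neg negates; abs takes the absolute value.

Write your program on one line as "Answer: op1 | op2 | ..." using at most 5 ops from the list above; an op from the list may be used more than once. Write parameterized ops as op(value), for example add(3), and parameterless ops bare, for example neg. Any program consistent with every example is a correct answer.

add(1) | add(-6) | abs | mul(4) | add(8)

Check, running the answer program on each example:
  -36 -> -35 -> -41 -> 41 -> 164 -> 172
  -28 -> -27 -> -33 -> 33 -> 132 -> 140
  23 -> 24 -> 18 -> 18 -> 72 -> 80
  49 -> 50 -> 44 -> 44 -> 176 -> 184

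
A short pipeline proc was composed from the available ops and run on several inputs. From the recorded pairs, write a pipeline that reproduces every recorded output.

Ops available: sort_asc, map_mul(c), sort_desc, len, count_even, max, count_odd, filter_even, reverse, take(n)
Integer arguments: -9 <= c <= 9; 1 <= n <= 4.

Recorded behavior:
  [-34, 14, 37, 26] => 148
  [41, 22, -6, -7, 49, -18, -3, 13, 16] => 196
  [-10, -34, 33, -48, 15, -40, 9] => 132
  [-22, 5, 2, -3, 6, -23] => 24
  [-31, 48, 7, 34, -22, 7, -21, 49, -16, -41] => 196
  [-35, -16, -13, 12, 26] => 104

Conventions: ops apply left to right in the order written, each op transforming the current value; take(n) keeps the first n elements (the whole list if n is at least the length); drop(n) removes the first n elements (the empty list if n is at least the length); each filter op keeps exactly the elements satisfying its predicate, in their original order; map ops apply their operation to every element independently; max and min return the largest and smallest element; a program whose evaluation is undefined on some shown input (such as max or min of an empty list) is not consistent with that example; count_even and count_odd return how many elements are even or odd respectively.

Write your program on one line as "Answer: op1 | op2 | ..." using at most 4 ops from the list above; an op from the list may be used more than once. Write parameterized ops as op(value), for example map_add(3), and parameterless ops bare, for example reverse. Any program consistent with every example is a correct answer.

map_mul(4) | sort_asc | max

Check, running the answer program on each example:
  [-34, 14, 37, 26] -> [-136, 56, 148, 104] -> [-136, 56, 104, 148] -> 148
  [41, 22, -6, -7, 49, -18, -3, 13, 16] -> [164, 88, -24, -28, 196, -72, -12, 52, 64] -> [-72, -28, -24, -12, 52, 64, 88, 164, 196] -> 196
  [-10, -34, 33, -48, 15, -40, 9] -> [-40, -136, 132, -192, 60, -160, 36] -> [-192, -160, -136, -40, 36, 60, 132] -> 132
  [-22, 5, 2, -3, 6, -23] -> [-88, 20, 8, -12, 24, -92] -> [-92, -88, -12, 8, 20, 24] -> 24
  [-31, 48, 7, 34, -22, 7, -21, 49, -16, -41] -> [-124, 192, 28, 136, -88, 28, -84, 196, -64, -164] -> [-164, -124, -88, -84, -64, 28, 28, 136, 192, 196] -> 196
  [-35, -16, -13, 12, 26] -> [-140, -64, -52, 48, 104] -> [-140, -64, -52, 48, 104] -> 104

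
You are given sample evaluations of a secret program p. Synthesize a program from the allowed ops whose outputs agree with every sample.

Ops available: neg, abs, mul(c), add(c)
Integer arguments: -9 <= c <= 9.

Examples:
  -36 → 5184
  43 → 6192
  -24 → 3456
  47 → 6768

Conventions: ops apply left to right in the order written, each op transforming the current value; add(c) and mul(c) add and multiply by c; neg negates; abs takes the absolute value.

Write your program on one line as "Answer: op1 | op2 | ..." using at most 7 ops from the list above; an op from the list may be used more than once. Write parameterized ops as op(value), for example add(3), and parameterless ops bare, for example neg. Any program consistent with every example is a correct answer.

abs | mul(3) | mul(-2) | mul(3) | abs | mul(8)

Check, running the answer program on each example:
  -36 -> 36 -> 108 -> -216 -> -648 -> 648 -> 5184
  43 -> 43 -> 129 -> -258 -> -774 -> 774 -> 6192
  -24 -> 24 -> 72 -> -144 -> -432 -> 432 -> 3456
  47 -> 47 -> 141 -> -282 -> -846 -> 846 -> 6768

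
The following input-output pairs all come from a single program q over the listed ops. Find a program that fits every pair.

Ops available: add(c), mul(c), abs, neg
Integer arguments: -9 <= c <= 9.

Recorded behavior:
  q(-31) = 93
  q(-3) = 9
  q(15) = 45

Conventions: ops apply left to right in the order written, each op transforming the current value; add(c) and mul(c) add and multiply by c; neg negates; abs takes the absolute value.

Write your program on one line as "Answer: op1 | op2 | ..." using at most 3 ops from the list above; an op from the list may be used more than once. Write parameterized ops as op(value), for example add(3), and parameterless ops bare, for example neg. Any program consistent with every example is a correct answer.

mul(3) | abs

Check, running the answer program on each example:
  -31 -> -93 -> 93
  -3 -> -9 -> 9
  15 -> 45 -> 45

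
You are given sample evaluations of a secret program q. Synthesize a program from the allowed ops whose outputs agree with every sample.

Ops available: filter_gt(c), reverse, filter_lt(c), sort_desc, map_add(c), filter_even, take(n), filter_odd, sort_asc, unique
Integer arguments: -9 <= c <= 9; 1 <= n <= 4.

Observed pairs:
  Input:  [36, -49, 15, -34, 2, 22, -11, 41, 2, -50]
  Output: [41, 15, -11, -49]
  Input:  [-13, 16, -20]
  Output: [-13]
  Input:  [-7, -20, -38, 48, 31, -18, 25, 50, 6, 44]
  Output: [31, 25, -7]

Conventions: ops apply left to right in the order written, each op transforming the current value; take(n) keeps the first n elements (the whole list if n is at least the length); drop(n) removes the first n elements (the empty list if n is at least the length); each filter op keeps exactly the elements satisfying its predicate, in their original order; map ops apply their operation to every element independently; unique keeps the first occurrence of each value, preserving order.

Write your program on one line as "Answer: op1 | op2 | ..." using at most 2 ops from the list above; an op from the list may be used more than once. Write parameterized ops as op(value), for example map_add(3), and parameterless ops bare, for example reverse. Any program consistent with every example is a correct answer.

filter_odd | sort_desc

Check, running the answer program on each example:
  [36, -49, 15, -34, 2, 22, -11, 41, 2, -50] -> [-49, 15, -11, 41] -> [41, 15, -11, -49]
  [-13, 16, -20] -> [-13] -> [-13]
  [-7, -20, -38, 48, 31, -18, 25, 50, 6, 44] -> [-7, 31, 25] -> [31, 25, -7]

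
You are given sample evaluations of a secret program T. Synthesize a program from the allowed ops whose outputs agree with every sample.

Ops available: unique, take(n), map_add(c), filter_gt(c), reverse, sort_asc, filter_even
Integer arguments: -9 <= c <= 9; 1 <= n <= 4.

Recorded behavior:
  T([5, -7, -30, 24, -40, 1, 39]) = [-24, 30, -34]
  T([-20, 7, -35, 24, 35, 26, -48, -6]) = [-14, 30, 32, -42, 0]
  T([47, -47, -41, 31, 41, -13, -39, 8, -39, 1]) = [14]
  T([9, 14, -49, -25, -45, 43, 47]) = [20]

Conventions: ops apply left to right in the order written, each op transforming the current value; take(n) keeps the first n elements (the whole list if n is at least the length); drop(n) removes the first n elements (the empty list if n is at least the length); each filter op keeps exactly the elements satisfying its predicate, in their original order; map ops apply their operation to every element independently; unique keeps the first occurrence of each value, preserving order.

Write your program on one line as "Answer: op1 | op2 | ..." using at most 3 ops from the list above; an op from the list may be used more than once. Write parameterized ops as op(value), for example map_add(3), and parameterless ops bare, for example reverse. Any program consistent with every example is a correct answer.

filter_even | map_add(6)

Check, running the answer program on each example:
  [5, -7, -30, 24, -40, 1, 39] -> [-30, 24, -40] -> [-24, 30, -34]
  [-20, 7, -35, 24, 35, 26, -48, -6] -> [-20, 24, 26, -48, -6] -> [-14, 30, 32, -42, 0]
  [47, -47, -41, 31, 41, -13, -39, 8, -39, 1] -> [8] -> [14]
  [9, 14, -49, -25, -45, 43, 47] -> [14] -> [20]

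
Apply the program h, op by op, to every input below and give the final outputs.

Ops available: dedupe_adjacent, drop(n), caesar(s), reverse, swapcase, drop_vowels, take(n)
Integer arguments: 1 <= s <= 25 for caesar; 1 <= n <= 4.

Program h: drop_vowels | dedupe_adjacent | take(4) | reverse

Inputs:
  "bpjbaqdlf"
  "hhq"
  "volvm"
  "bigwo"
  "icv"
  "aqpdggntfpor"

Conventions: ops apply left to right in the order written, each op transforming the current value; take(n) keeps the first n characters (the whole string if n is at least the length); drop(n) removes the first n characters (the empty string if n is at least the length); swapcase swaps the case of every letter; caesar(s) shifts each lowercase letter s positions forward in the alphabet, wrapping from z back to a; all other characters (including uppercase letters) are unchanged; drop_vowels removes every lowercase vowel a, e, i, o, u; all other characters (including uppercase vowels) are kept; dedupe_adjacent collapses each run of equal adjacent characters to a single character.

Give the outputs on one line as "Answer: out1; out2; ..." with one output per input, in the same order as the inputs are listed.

"bjpb"; "qh"; "mvlv"; "wgb"; "vc"; "gdpq"

Execution, op by op:
  "bpjbaqdlf" -> "bpjbqdlf" -> "bpjbqdlf" -> "bpjb" -> "bjpb"
  "hhq" -> "hhq" -> "hq" -> "hq" -> "qh"
  "volvm" -> "vlvm" -> "vlvm" -> "vlvm" -> "mvlv"
  "bigwo" -> "bgw" -> "bgw" -> "bgw" -> "wgb"
  "icv" -> "cv" -> "cv" -> "cv" -> "vc"
  "aqpdggntfpor" -> "qpdggntfpr" -> "qpdgntfpr" -> "qpdg" -> "gdpq"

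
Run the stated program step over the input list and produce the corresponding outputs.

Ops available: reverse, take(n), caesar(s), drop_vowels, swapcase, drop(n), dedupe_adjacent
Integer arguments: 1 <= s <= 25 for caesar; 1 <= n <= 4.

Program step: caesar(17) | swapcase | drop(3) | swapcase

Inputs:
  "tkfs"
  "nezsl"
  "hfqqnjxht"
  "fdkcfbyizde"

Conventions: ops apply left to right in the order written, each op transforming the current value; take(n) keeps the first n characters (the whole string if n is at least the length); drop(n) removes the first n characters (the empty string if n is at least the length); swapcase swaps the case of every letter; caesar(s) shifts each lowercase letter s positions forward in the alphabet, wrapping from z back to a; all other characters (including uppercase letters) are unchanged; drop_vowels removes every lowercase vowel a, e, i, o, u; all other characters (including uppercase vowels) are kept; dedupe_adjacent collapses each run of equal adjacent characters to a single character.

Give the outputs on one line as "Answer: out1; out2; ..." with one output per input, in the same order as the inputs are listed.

Execution, op by op:
  "tkfs" -> "kbwj" -> "KBWJ" -> "J" -> "j"
  "nezsl" -> "evqjc" -> "EVQJC" -> "JC" -> "jc"
  "hfqqnjxht" -> "ywhheaoyk" -> "YWHHEAOYK" -> "HEAOYK" -> "heaoyk"
  "fdkcfbyizde" -> "wubtwspzquv" -> "WUBTWSPZQUV" -> "TWSPZQUV" -> "twspzquv"

"j"; "jc"; "heaoyk"; "twspzquv"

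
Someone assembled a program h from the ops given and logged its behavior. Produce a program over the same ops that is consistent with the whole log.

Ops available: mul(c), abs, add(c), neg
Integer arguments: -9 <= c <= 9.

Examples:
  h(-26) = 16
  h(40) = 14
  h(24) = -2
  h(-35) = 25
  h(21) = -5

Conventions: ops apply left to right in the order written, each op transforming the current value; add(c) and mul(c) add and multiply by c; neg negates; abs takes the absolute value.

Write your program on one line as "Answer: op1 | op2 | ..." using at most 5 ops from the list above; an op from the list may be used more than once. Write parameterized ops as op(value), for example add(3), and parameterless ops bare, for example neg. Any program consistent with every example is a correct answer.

add(-8) | abs | add(-8) | add(-2) | add(-8)

Check, running the answer program on each example:
  -26 -> -34 -> 34 -> 26 -> 24 -> 16
  40 -> 32 -> 32 -> 24 -> 22 -> 14
  24 -> 16 -> 16 -> 8 -> 6 -> -2
  -35 -> -43 -> 43 -> 35 -> 33 -> 25
  21 -> 13 -> 13 -> 5 -> 3 -> -5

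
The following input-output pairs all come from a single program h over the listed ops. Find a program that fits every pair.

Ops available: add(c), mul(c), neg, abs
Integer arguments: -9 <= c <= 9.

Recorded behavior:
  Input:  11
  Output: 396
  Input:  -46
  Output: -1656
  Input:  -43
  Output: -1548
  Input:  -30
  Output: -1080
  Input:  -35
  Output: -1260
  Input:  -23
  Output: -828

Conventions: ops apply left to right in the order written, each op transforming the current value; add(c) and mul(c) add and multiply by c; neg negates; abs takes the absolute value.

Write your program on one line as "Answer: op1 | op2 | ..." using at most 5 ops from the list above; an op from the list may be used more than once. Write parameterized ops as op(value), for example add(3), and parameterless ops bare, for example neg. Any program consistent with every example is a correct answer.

mul(6) | neg | mul(6) | neg

Check, running the answer program on each example:
  11 -> 66 -> -66 -> -396 -> 396
  -46 -> -276 -> 276 -> 1656 -> -1656
  -43 -> -258 -> 258 -> 1548 -> -1548
  -30 -> -180 -> 180 -> 1080 -> -1080
  -35 -> -210 -> 210 -> 1260 -> -1260
  -23 -> -138 -> 138 -> 828 -> -828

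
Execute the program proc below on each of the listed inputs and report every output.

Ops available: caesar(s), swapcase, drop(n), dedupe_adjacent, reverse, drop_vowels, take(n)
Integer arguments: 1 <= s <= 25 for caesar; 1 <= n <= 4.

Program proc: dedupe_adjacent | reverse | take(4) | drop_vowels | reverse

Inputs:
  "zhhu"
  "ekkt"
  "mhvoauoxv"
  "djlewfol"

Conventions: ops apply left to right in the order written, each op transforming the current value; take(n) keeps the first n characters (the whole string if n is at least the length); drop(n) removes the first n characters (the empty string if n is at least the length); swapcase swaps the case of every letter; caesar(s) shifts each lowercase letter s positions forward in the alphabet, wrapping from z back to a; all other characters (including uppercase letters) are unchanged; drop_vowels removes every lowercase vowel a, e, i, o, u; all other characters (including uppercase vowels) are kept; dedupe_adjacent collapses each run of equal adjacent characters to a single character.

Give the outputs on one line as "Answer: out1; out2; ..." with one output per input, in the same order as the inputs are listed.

Execution, op by op:
  "zhhu" -> "zhu" -> "uhz" -> "uhz" -> "hz" -> "zh"
  "ekkt" -> "ekt" -> "tke" -> "tke" -> "tk" -> "kt"
  "mhvoauoxv" -> "mhvoauoxv" -> "vxouaovhm" -> "vxou" -> "vx" -> "xv"
  "djlewfol" -> "djlewfol" -> "lofweljd" -> "lofw" -> "lfw" -> "wfl"

"zh"; "kt"; "xv"; "wfl"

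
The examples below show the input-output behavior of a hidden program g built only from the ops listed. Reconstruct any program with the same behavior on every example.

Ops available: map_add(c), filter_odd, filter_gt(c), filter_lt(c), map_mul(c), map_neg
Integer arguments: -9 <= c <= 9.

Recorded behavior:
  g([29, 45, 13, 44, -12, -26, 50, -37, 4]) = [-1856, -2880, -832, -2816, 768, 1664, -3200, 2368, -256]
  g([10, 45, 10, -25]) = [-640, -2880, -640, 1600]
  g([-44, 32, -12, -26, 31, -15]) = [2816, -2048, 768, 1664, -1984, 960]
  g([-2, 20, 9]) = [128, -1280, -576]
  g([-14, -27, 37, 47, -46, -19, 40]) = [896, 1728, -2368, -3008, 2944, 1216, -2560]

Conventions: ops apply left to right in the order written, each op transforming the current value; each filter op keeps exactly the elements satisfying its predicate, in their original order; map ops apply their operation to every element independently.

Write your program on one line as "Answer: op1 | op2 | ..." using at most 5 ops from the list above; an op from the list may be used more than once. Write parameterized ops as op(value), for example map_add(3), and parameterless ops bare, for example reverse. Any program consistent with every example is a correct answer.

map_neg | map_mul(4) | map_mul(4) | map_mul(4)

Check, running the answer program on each example:
  [29, 45, 13, 44, -12, -26, 50, -37, 4] -> [-29, -45, -13, -44, 12, 26, -50, 37, -4] -> [-116, -180, -52, -176, 48, 104, -200, 148, -16] -> [-464, -720, -208, -704, 192, 416, -800, 592, -64] -> [-1856, -2880, -832, -2816, 768, 1664, -3200, 2368, -256]
  [10, 45, 10, -25] -> [-10, -45, -10, 25] -> [-40, -180, -40, 100] -> [-160, -720, -160, 400] -> [-640, -2880, -640, 1600]
  [-44, 32, -12, -26, 31, -15] -> [44, -32, 12, 26, -31, 15] -> [176, -128, 48, 104, -124, 60] -> [704, -512, 192, 416, -496, 240] -> [2816, -2048, 768, 1664, -1984, 960]
  [-2, 20, 9] -> [2, -20, -9] -> [8, -80, -36] -> [32, -320, -144] -> [128, -1280, -576]
  [-14, -27, 37, 47, -46, -19, 40] -> [14, 27, -37, -47, 46, 19, -40] -> [56, 108, -148, -188, 184, 76, -160] -> [224, 432, -592, -752, 736, 304, -640] -> [896, 1728, -2368, -3008, 2944, 1216, -2560]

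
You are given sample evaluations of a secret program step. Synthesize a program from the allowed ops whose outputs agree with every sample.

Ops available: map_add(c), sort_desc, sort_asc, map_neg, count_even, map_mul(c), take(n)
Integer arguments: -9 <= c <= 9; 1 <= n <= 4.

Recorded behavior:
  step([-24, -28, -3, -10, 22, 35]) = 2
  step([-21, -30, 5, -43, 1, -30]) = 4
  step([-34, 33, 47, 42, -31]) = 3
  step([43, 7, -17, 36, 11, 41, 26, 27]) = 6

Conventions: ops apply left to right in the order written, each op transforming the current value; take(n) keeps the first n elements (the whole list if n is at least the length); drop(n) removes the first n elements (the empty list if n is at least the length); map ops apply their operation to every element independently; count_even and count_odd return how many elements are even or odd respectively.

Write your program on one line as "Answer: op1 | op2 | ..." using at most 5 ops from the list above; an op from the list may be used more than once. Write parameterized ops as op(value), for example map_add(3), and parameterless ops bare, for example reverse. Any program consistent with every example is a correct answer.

sort_asc | map_mul(3) | map_add(9) | count_even

Check, running the answer program on each example:
  [-24, -28, -3, -10, 22, 35] -> [-28, -24, -10, -3, 22, 35] -> [-84, -72, -30, -9, 66, 105] -> [-75, -63, -21, 0, 75, 114] -> 2
  [-21, -30, 5, -43, 1, -30] -> [-43, -30, -30, -21, 1, 5] -> [-129, -90, -90, -63, 3, 15] -> [-120, -81, -81, -54, 12, 24] -> 4
  [-34, 33, 47, 42, -31] -> [-34, -31, 33, 42, 47] -> [-102, -93, 99, 126, 141] -> [-93, -84, 108, 135, 150] -> 3
  [43, 7, -17, 36, 11, 41, 26, 27] -> [-17, 7, 11, 26, 27, 36, 41, 43] -> [-51, 21, 33, 78, 81, 108, 123, 129] -> [-42, 30, 42, 87, 90, 117, 132, 138] -> 6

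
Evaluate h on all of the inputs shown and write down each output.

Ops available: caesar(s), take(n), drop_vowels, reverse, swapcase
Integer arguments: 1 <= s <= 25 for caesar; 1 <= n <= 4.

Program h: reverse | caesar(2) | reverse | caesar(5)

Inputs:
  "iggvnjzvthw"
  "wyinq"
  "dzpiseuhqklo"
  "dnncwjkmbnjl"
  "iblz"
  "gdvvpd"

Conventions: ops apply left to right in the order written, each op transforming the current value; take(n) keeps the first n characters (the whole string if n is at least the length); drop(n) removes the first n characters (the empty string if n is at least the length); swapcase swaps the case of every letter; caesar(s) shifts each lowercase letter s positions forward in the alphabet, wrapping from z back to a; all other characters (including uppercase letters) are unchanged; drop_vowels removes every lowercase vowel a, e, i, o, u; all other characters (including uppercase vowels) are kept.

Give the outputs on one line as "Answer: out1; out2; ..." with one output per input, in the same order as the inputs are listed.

"pnncuqgcaod"; "dfpux"; "kgwpzlboxrsv"; "kuujdqrtiuqs"; "pisg"; "nkccwk"

Execution, op by op:
  "iggvnjzvthw" -> "whtvzjnvggi" -> "yjvxblpxiik" -> "kiixplbxvjy" -> "pnncuqgcaod"
  "wyinq" -> "qniyw" -> "spkay" -> "yakps" -> "dfpux"
  "dzpiseuhqklo" -> "olkqhuesipzd" -> "qnmsjwgukrbf" -> "fbrkugwjsmnq" -> "kgwpzlboxrsv"
  "dnncwjkmbnjl" -> "ljnbmkjwcnnd" -> "nlpdomlyeppf" -> "fppeylmodpln" -> "kuujdqrtiuqs"
  "iblz" -> "zlbi" -> "bndk" -> "kdnb" -> "pisg"
  "gdvvpd" -> "dpvvdg" -> "frxxfi" -> "ifxxrf" -> "nkccwk"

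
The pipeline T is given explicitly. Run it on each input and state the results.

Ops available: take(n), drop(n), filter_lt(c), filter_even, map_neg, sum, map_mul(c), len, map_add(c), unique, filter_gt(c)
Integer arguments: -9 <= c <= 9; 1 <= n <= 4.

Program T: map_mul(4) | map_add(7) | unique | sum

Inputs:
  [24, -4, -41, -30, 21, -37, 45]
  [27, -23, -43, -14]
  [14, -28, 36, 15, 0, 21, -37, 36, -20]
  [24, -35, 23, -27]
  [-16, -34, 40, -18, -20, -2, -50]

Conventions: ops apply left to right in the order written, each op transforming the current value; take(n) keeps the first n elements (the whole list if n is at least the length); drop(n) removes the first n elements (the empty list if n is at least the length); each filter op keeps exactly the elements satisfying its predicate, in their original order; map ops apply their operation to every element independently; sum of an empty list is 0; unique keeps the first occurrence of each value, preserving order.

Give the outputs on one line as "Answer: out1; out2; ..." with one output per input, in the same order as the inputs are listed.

Execution, op by op:
  [24, -4, -41, -30, 21, -37, 45] -> [96, -16, -164, -120, 84, -148, 180] -> [103, -9, -157, -113, 91, -141, 187] -> [103, -9, -157, -113, 91, -141, 187] -> -39
  [27, -23, -43, -14] -> [108, -92, -172, -56] -> [115, -85, -165, -49] -> [115, -85, -165, -49] -> -184
  [14, -28, 36, 15, 0, 21, -37, 36, -20] -> [56, -112, 144, 60, 0, 84, -148, 144, -80] -> [63, -105, 151, 67, 7, 91, -141, 151, -73] -> [63, -105, 151, 67, 7, 91, -141, -73] -> 60
  [24, -35, 23, -27] -> [96, -140, 92, -108] -> [103, -133, 99, -101] -> [103, -133, 99, -101] -> -32
  [-16, -34, 40, -18, -20, -2, -50] -> [-64, -136, 160, -72, -80, -8, -200] -> [-57, -129, 167, -65, -73, -1, -193] -> [-57, -129, 167, -65, -73, -1, -193] -> -351

-39; -184; 60; -32; -351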